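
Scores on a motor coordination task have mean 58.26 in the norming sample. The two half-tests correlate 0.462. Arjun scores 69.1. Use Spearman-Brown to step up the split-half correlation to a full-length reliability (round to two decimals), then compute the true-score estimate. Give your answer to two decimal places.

65.09

Spearman-Brown: ρ = 2r/(1 + r) = 2(0.462)/(1 + 0.462) = 0.9240/1.462 = 0.6320 → 0.63
T̂ = 0.63(69.1) + 0.37(58.26) = 43.533 + 21.5562 = 65.089 → 65.09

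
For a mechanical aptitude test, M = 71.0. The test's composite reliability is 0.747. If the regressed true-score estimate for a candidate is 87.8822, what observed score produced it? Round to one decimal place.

93.6

T̂ = ρX + (1 − ρ)μ  ⇒  X = (T̂ − (1 − ρ)μ) / ρ
X = (87.8822 − 0.253 × 71.0) / 0.747 = (87.8822 − 17.9630) / 0.747 = 69.9192 / 0.747 = 93.600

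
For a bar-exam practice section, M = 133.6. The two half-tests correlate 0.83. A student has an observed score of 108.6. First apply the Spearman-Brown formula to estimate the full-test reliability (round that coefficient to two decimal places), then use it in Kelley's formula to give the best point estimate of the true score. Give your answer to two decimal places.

Spearman-Brown: ρ = 2r/(1 + r) = 2(0.83)/(1 + 0.83) = 1.660/1.83 = 0.9071 → 0.91
T̂ = 0.91(108.6) + 0.09(133.6) = 98.826 + 12.024 = 110.850 → 110.85

110.85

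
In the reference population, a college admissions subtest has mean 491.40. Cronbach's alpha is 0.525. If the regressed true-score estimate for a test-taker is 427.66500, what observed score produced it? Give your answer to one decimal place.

370.0

T̂ = ρX + (1 − ρ)μ  ⇒  X = (T̂ − (1 − ρ)μ) / ρ
X = (427.66500 − 0.475 × 491.40) / 0.525 = (427.66500 − 233.41500) / 0.525 = 194.25000 / 0.525 = 370.000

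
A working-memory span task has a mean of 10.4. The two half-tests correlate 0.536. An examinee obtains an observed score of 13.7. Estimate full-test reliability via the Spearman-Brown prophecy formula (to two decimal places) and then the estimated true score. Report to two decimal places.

12.71

Spearman-Brown: ρ = 2r/(1 + r) = 2(0.536)/(1 + 0.536) = 1.0720/1.536 = 0.6979 → 0.70
T̂ = ρX + (1 − ρ)μ
  = 0.70 × 13.7 + 0.30 × 10.4
  = 9.590 + 3.120
  = 12.710
  ≈ 12.71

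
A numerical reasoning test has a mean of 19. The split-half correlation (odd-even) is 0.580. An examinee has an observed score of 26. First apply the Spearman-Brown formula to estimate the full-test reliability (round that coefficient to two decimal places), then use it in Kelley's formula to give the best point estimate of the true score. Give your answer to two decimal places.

24.11

Spearman-Brown: ρ = 2r/(1 + r) = 2(0.580)/(1 + 0.580) = 1.1600/1.580 = 0.7342 → 0.73
Kelley's formula gives T̂ = 0.73·26 + 0.27·19 = 18.98 + 5.13 = 24.110.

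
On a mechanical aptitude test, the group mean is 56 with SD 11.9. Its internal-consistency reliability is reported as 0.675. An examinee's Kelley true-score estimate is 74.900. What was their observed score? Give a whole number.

84

T̂ = ρX + (1 − ρ)μ  ⇒  X = (T̂ − (1 − ρ)μ) / ρ
X = (74.900 − 0.325 × 56) / 0.675 = (74.900 − 18.200) / 0.675 = 56.700 / 0.675 = 84.00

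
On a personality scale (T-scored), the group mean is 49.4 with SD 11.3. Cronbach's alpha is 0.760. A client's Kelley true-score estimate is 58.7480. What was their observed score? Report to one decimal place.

61.7

T̂ = ρX + (1 − ρ)μ  ⇒  X = (T̂ − (1 − ρ)μ) / ρ
X = (58.7480 − 0.240 × 49.4) / 0.760 = (58.7480 − 11.8560) / 0.760 = 46.8920 / 0.760 = 61.700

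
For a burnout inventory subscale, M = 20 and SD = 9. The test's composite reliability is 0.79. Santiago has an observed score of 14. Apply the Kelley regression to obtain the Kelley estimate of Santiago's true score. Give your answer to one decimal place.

T̂ = 0.79(14) + 0.21(20) = 11.06 + 4.20 = 15.26 → 15.3

15.3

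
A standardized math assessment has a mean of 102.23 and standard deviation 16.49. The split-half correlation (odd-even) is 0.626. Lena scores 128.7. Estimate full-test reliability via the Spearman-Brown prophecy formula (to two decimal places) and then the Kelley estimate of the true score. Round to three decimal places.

122.612

Spearman-Brown: ρ = 2r/(1 + r) = 2(0.626)/(1 + 0.626) = 1.2520/1.626 = 0.7700 → 0.77
T̂ = 0.77(128.7) + 0.23(102.23) = 99.099 + 23.5129 = 122.6119 → 122.612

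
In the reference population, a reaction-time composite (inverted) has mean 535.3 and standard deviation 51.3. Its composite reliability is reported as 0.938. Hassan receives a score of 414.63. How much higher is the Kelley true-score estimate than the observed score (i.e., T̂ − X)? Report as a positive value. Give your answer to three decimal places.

Weight the observed score by reliability and the mean by (1 − reliability): T̂ = 0.938·414.63 + 0.062·535.3 = 388.92294 + 33.1886 = 422.11154.
T̂ − X = 422.1115 − 414.63 = 7.4815 → 7.482

7.482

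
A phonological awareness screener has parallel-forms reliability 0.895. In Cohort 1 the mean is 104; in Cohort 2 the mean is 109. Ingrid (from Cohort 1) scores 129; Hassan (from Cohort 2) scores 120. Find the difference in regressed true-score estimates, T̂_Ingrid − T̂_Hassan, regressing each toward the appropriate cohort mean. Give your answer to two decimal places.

T̂_Ingrid = 0.895(129) + 0.105(104) = 126.3750
T̂_Hassan = 0.895(120) + 0.105(109) = 118.8450
Difference = 126.3750 − 118.8450 = 7.5300

7.53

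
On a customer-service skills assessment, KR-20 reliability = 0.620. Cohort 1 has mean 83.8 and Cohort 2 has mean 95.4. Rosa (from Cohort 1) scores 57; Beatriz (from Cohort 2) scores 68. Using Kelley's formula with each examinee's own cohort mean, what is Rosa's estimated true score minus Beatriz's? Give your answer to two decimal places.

T̂_Rosa = 0.620(57) + 0.380(83.8) = 67.1840
T̂_Beatriz = 0.620(68) + 0.380(95.4) = 78.4120
Difference = 67.1840 − 78.4120 = -11.2280

-11.23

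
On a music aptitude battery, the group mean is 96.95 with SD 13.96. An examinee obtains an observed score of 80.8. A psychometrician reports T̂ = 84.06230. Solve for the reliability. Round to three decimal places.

0.798

T̂ = ρX + (1 − ρ)μ  ⇒  T̂ − μ = ρ(X − μ)
ρ = (T̂ − μ)/(X − μ) = (84.06230 − 96.95) / (80.8 − 96.95) = -12.88770 / -16.15 = 0.79800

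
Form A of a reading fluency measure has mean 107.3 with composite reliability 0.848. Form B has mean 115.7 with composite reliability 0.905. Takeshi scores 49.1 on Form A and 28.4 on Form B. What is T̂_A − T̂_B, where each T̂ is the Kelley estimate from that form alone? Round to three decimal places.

21.253

T̂_A = 0.848(49.1) + 0.152(107.3) = 57.94640
T̂_B = 0.905(28.4) + 0.095(115.7) = 36.69350
T̂_A − T̂_B = 21.25290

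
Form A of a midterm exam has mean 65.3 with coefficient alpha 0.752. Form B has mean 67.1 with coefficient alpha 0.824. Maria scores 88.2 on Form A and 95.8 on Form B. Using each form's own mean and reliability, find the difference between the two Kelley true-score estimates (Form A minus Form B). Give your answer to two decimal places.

T̂_A = 0.752(88.2) + 0.248(65.3) = 82.5208
T̂_B = 0.824(95.8) + 0.176(67.1) = 90.7488
T̂_A − T̂_B = -8.2280

-8.23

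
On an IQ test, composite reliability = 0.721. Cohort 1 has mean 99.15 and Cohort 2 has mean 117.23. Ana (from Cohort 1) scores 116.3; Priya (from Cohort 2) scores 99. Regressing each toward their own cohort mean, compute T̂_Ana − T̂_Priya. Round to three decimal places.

7.429

T̂_Ana = 0.721(116.3) + 0.279(99.15) = 111.51515
T̂_Priya = 0.721(99) + 0.279(117.23) = 104.08617
Difference = 111.51515 − 104.08617 = 7.42898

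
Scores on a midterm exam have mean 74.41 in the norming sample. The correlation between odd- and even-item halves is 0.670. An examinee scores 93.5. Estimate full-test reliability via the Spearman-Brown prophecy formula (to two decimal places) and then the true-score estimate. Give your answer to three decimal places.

89.682

Spearman-Brown: ρ = 2r/(1 + r) = 2(0.670)/(1 + 0.670) = 1.3400/1.670 = 0.8024 → 0.80
T̂ = 0.80(93.5) + 0.20(74.41) = 74.800 + 14.8820 = 89.6820 → 89.682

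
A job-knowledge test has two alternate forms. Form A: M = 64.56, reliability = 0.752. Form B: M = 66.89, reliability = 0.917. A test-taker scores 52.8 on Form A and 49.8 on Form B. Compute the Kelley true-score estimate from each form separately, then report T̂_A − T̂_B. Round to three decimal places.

4.498

T̂_A = 0.752(52.8) + 0.248(64.56) = 55.71648
T̂_B = 0.917(49.8) + 0.083(66.89) = 51.21847
T̂_A − T̂_B = 4.49801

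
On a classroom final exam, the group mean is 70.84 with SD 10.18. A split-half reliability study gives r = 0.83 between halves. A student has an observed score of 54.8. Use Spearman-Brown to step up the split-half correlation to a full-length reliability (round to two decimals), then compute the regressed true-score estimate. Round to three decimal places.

Spearman-Brown: ρ = 2r/(1 + r) = 2(0.83)/(1 + 0.83) = 1.660/1.83 = 0.9071 → 0.91
T̂ = ρX + (1 − ρ)μ
  = 0.91 × 54.8 + 0.09 × 70.84
  = 49.868 + 6.3756
  = 56.2436
  ≈ 56.244

56.244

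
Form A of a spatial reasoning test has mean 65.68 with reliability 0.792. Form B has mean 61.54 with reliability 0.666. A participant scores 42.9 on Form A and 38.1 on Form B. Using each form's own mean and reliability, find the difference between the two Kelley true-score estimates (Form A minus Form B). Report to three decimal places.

1.709

T̂_A = 0.792(42.9) + 0.208(65.68) = 47.63824
T̂_B = 0.666(38.1) + 0.334(61.54) = 45.92896
T̂_A − T̂_B = 1.70928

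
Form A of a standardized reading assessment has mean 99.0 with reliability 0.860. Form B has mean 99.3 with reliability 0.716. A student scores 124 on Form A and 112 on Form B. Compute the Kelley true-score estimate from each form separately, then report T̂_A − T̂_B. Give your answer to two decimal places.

12.11

T̂_A = 0.860(124) + 0.140(99.0) = 120.5000
T̂_B = 0.716(112) + 0.284(99.3) = 108.3932
T̂_A − T̂_B = 12.1068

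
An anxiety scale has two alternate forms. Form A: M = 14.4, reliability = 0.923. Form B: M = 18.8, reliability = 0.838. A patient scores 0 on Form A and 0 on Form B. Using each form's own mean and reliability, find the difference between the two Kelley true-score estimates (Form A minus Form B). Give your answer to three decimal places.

T̂_A = 0.923(0) + 0.077(14.4) = 1.10880
T̂_B = 0.838(0) + 0.162(18.8) = 3.04560
T̂_A − T̂_B = -1.93680

-1.937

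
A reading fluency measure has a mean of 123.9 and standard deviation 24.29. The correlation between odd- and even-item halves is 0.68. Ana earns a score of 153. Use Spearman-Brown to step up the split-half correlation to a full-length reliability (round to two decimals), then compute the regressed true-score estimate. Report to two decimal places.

Spearman-Brown: ρ = 2r/(1 + r) = 2(0.68)/(1 + 0.68) = 1.360/1.68 = 0.8095 → 0.81
Kelley's formula gives T̂ = 0.81·153 + 0.19·123.9 = 123.93 + 23.541 = 147.471.

147.47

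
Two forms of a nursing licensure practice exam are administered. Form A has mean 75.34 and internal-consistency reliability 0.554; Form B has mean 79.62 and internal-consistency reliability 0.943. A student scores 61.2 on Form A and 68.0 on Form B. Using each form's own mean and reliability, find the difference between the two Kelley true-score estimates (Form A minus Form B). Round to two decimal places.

T̂_A = 0.554(61.2) + 0.446(75.34) = 67.5064
T̂_B = 0.943(68.0) + 0.057(79.62) = 68.6623
T̂_A − T̂_B = -1.1559

-1.16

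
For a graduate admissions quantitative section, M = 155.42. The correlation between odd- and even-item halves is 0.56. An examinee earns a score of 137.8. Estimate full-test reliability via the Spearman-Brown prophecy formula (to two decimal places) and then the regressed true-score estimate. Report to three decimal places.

Spearman-Brown: ρ = 2r/(1 + r) = 2(0.56)/(1 + 0.56) = 1.120/1.56 = 0.7179 → 0.72
Kelley's formula gives T̂ = 0.72·137.8 + 0.28·155.42 = 99.216 + 43.5176 = 142.7336.

142.734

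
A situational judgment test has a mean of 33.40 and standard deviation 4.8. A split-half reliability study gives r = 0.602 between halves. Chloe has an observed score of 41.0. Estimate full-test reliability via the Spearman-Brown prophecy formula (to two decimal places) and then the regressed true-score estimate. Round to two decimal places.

Spearman-Brown: ρ = 2r/(1 + r) = 2(0.602)/(1 + 0.602) = 1.2040/1.602 = 0.7516 → 0.75
Kelley's formula gives T̂ = 0.75·41.0 + 0.25·33.40 = 30.750 + 8.3500 = 39.100.

39.10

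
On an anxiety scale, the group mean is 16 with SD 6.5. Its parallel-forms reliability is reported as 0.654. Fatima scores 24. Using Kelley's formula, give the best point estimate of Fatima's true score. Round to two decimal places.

21.23

Weight the observed score by reliability and the mean by (1 − reliability): T̂ = 0.654·24 + 0.346·16 = 15.696 + 5.536 = 21.232.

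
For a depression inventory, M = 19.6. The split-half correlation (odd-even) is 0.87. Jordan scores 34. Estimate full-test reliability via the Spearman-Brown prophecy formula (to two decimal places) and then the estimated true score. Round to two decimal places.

Spearman-Brown: ρ = 2r/(1 + r) = 2(0.87)/(1 + 0.87) = 1.740/1.87 = 0.9305 → 0.93
T̂ = 0.93(34) + 0.07(19.6) = 31.62 + 1.372 = 32.992 → 32.99

32.99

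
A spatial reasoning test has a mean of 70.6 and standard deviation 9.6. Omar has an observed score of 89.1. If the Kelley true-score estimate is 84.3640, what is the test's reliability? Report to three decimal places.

0.744

T̂ = ρX + (1 − ρ)μ  ⇒  T̂ − μ = ρ(X − μ)
ρ = (T̂ − μ)/(X − μ) = (84.3640 − 70.6) / (89.1 − 70.6) = 13.7640 / 18.5 = 0.74400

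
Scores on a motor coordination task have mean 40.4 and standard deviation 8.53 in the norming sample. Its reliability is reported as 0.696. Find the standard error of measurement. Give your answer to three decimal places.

SEM = SD · √(1 − ρ) = 8.53 × √0.304 = 8.53 × 0.5514 = 4.7031

4.703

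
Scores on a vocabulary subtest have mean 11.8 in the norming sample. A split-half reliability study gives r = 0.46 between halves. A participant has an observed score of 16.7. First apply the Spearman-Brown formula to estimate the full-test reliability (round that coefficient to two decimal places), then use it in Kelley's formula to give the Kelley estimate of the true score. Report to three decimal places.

Spearman-Brown: ρ = 2r/(1 + r) = 2(0.46)/(1 + 0.46) = 0.920/1.46 = 0.6301 → 0.63
T̂ = 0.63(16.7) + 0.37(11.8) = 10.521 + 4.366 = 14.8870 → 14.887

14.887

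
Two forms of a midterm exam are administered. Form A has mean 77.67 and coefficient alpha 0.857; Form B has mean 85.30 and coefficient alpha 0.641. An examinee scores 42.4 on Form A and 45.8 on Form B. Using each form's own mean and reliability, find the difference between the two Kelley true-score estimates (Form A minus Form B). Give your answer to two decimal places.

-12.54

T̂_A = 0.857(42.4) + 0.143(77.67) = 47.4436
T̂_B = 0.641(45.8) + 0.359(85.30) = 59.9805
T̂_A − T̂_B = -12.5369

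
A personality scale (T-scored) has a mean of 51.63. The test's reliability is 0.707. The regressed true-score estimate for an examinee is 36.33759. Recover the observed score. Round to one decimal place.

T̂ = ρX + (1 − ρ)μ  ⇒  X = (T̂ − (1 − ρ)μ) / ρ
X = (36.33759 − 0.293 × 51.63) / 0.707 = (36.33759 − 15.12759) / 0.707 = 21.21000 / 0.707 = 30.000

30.0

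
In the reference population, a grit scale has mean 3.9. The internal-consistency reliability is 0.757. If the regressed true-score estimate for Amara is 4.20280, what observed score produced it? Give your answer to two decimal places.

4.30

T̂ = ρX + (1 − ρ)μ  ⇒  X = (T̂ − (1 − ρ)μ) / ρ
X = (4.20280 − 0.243 × 3.9) / 0.757 = (4.20280 − 0.9477) / 0.757 = 3.25510 / 0.757 = 4.3000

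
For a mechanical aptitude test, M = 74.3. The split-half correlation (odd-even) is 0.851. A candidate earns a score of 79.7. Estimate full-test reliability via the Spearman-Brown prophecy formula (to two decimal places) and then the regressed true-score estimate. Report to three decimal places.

79.268

Spearman-Brown: ρ = 2r/(1 + r) = 2(0.851)/(1 + 0.851) = 1.7020/1.851 = 0.9195 → 0.92
T̂ = ρX + (1 − ρ)μ
  = 0.92 × 79.7 + 0.08 × 74.3
  = 73.324 + 5.944
  = 79.2680
  ≈ 79.268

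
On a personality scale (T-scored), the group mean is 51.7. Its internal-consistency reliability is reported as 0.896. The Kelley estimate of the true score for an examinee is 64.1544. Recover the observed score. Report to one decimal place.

T̂ = ρX + (1 − ρ)μ  ⇒  X = (T̂ − (1 − ρ)μ) / ρ
X = (64.1544 − 0.104 × 51.7) / 0.896 = (64.1544 − 5.3768) / 0.896 = 58.7776 / 0.896 = 65.600

65.6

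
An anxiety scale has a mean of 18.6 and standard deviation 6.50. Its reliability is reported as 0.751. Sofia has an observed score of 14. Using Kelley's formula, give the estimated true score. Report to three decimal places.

15.145

T̂ = 0.751(14) + 0.249(18.6) = 10.514 + 4.6314 = 15.1454 → 15.145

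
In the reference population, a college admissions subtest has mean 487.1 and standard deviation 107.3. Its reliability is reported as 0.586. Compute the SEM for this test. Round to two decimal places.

SEM = SD · √(1 − ρ) = 107.3 × √0.414 = 107.3 × 0.6434 = 69.040

69.04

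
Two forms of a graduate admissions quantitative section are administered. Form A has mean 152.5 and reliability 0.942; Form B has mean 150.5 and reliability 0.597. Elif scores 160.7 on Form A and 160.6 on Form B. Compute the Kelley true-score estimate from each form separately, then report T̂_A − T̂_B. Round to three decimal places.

T̂_A = 0.942(160.7) + 0.058(152.5) = 160.22440
T̂_B = 0.597(160.6) + 0.403(150.5) = 156.52970
T̂_A − T̂_B = 3.69470

3.695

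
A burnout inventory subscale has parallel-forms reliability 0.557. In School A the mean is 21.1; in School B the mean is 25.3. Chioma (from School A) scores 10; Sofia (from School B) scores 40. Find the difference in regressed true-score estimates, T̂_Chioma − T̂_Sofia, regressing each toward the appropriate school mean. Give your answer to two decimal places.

T̂_Chioma = 0.557(10) + 0.443(21.1) = 14.9173
T̂_Sofia = 0.557(40) + 0.443(25.3) = 33.4879
Difference = 14.9173 − 33.4879 = -18.5706

-18.57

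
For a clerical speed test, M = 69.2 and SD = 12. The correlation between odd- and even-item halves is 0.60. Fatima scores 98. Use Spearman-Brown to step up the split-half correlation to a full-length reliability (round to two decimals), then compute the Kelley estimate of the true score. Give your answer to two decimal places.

Spearman-Brown: ρ = 2r/(1 + r) = 2(0.60)/(1 + 0.60) = 1.200/1.60 = 0.7500 → 0.75
T̂ = ρX + (1 − ρ)μ
  = 0.75 × 98 + 0.25 × 69.2
  = 73.50 + 17.300
  = 90.800
  ≈ 90.80

90.80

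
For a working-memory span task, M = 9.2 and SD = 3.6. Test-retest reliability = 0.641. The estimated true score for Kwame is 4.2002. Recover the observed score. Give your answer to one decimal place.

T̂ = ρX + (1 − ρ)μ  ⇒  X = (T̂ − (1 − ρ)μ) / ρ
X = (4.2002 − 0.359 × 9.2) / 0.641 = (4.2002 − 3.3028) / 0.641 = 0.8974 / 0.641 = 1.400

1.4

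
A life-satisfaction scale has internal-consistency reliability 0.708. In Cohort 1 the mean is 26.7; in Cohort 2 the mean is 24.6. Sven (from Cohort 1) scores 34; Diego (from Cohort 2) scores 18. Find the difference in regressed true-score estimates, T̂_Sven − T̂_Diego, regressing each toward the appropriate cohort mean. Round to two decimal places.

11.94

T̂_Sven = 0.708(34) + 0.292(26.7) = 31.8684
T̂_Diego = 0.708(18) + 0.292(24.6) = 19.9272
Difference = 31.8684 − 19.9272 = 11.9412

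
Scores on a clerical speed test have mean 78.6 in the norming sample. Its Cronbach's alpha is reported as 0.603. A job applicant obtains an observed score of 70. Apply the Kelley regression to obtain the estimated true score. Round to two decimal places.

73.41

Weight the observed score by reliability and the mean by (1 − reliability): T̂ = 0.603·70 + 0.397·78.6 = 42.210 + 31.2042 = 73.414.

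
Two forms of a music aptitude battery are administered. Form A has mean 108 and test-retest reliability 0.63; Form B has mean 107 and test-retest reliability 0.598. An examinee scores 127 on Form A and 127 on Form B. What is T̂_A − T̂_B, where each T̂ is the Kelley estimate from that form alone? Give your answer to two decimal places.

T̂_A = 0.63(127) + 0.37(108) = 119.9700
T̂_B = 0.598(127) + 0.402(107) = 118.9600
T̂_A − T̂_B = 1.0100

1.01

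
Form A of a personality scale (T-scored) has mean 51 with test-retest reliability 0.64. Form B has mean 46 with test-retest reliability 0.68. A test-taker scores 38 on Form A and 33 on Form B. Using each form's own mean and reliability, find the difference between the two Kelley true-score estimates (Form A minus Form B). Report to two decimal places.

T̂_A = 0.64(38) + 0.36(51) = 42.6800
T̂_B = 0.68(33) + 0.32(46) = 37.1600
T̂_A − T̂_B = 5.5200

5.52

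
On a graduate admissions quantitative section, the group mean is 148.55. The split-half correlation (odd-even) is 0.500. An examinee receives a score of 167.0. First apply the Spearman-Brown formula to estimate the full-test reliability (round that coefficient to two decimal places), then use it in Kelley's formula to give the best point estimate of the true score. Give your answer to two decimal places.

160.91

Spearman-Brown: ρ = 2r/(1 + r) = 2(0.500)/(1 + 0.500) = 1.0000/1.500 = 0.6667 → 0.67
T̂ = ρX + (1 − ρ)μ
  = 0.67 × 167.0 + 0.33 × 148.55
  = 111.890 + 49.0215
  = 160.911
  ≈ 160.91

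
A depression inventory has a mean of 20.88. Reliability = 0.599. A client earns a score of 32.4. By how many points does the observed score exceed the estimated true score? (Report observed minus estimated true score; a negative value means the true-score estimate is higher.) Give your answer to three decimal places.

T̂ = ρX + (1 − ρ)μ
  = 0.599 × 32.4 + 0.401 × 20.88
  = 19.4076 + 8.37288
  = 27.78048
  ≈ 27.7805
X − T̂ = 32.4 − 27.7805 = 4.6195 → 4.620

4.620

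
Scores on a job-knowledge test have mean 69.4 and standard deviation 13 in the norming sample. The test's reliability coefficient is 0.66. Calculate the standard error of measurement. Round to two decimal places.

7.58

SEM = SD · √(1 − ρ) = 13 × √0.34 = 13 × 0.5831 = 7.580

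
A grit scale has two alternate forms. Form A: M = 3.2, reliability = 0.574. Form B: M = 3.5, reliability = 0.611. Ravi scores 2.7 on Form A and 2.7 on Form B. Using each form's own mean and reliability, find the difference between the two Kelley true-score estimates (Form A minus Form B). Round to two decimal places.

T̂_A = 0.574(2.7) + 0.426(3.2) = 2.9130
T̂_B = 0.611(2.7) + 0.389(3.5) = 3.0112
T̂_A − T̂_B = -0.0982

-0.10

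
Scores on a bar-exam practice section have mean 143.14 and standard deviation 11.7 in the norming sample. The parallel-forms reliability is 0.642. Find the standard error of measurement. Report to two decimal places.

7.00

SEM = SD · √(1 − ρ) = 11.7 × √0.358 = 11.7 × 0.5983 = 7.000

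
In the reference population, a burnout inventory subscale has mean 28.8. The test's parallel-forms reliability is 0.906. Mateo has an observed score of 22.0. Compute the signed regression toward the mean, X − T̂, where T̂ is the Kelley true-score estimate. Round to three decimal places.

-0.639

T̂ = ρX + (1 − ρ)μ
  = 0.906 × 22.0 + 0.094 × 28.8
  = 19.9320 + 2.7072
  = 22.63920
  ≈ 22.6392
X − T̂ = 22.0 − 22.6392 = -0.6392 → -0.639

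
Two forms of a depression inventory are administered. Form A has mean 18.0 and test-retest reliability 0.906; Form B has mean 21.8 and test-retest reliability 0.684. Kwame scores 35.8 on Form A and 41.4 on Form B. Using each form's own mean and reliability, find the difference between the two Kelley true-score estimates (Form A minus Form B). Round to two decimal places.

T̂_A = 0.906(35.8) + 0.094(18.0) = 34.1268
T̂_B = 0.684(41.4) + 0.316(21.8) = 35.2064
T̂_A − T̂_B = -1.0796

-1.08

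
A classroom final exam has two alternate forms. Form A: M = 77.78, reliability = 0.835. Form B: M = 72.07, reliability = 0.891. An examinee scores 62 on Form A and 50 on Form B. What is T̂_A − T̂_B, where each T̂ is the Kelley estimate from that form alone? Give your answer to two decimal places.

T̂_A = 0.835(62) + 0.165(77.78) = 64.6037
T̂_B = 0.891(50) + 0.109(72.07) = 52.4056
T̂_A − T̂_B = 12.1981

12.20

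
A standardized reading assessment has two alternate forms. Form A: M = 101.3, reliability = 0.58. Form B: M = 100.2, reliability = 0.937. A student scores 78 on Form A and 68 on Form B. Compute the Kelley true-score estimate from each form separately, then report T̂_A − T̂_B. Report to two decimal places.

T̂_A = 0.58(78) + 0.42(101.3) = 87.7860
T̂_B = 0.937(68) + 0.063(100.2) = 70.0286
T̂_A − T̂_B = 17.7574

17.76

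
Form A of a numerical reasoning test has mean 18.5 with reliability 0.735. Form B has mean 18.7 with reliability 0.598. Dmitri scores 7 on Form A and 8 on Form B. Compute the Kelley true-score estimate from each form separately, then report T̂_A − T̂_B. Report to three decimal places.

-2.254

T̂_A = 0.735(7) + 0.265(18.5) = 10.04750
T̂_B = 0.598(8) + 0.402(18.7) = 12.30140
T̂_A − T̂_B = -2.25390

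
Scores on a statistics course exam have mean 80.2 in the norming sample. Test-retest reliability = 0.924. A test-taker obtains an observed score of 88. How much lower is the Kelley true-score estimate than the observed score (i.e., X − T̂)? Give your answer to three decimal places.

0.593

Weight the observed score by reliability and the mean by (1 − reliability): T̂ = 0.924·88 + 0.076·80.2 = 81.312 + 6.0952 = 87.40720.
X − T̂ = 88 − 87.4072 = 0.5928 → 0.593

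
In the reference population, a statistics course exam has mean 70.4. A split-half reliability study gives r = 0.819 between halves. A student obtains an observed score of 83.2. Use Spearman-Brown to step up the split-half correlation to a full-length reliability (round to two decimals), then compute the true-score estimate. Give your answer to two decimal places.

Spearman-Brown: ρ = 2r/(1 + r) = 2(0.819)/(1 + 0.819) = 1.6380/1.819 = 0.9005 → 0.90
T̂ = ρX + (1 − ρ)μ
  = 0.90 × 83.2 + 0.10 × 70.4
  = 74.880 + 7.040
  = 81.920
  ≈ 81.92

81.92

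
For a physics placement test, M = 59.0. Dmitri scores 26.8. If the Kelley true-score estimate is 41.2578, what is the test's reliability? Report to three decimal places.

T̂ = ρX + (1 − ρ)μ  ⇒  T̂ − μ = ρ(X − μ)
ρ = (T̂ − μ)/(X − μ) = (41.2578 − 59.0) / (26.8 − 59.0) = -17.7422 / -32.2 = 0.55100

0.551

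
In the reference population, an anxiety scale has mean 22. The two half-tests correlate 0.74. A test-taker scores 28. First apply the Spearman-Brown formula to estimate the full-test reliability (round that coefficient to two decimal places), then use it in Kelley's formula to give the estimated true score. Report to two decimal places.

Spearman-Brown: ρ = 2r/(1 + r) = 2(0.74)/(1 + 0.74) = 1.480/1.74 = 0.8506 → 0.85
Weight the observed score by reliability and the mean by (1 − reliability): T̂ = 0.85·28 + 0.15·22 = 23.80 + 3.30 = 27.100.

27.10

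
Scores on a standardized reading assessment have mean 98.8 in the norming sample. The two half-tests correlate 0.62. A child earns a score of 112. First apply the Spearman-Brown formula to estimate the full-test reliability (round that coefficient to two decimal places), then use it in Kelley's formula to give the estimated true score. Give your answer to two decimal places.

Spearman-Brown: ρ = 2r/(1 + r) = 2(0.62)/(1 + 0.62) = 1.240/1.62 = 0.7654 → 0.77
Weight the observed score by reliability and the mean by (1 − reliability): T̂ = 0.77·112 + 0.23·98.8 = 86.24 + 22.724 = 108.964.

108.96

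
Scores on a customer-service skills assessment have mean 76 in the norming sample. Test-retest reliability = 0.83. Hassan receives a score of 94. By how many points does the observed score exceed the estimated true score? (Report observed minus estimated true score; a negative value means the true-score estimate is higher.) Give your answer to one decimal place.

3.1

T̂ = ρX + (1 − ρ)μ
  = 0.83 × 94 + 0.17 × 76
  = 78.02 + 12.92
  = 90.940
  ≈ 90.94
X − T̂ = 94 − 90.94 = 3.06 → 3.1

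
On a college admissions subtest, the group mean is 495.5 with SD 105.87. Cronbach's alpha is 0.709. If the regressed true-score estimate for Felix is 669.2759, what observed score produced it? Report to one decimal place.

T̂ = ρX + (1 − ρ)μ  ⇒  X = (T̂ − (1 − ρ)μ) / ρ
X = (669.2759 − 0.291 × 495.5) / 0.709 = (669.2759 − 144.1905) / 0.709 = 525.0854 / 0.709 = 740.600

740.6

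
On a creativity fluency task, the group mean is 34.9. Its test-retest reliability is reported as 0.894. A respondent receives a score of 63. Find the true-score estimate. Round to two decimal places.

60.02

T̂ = 0.894(63) + 0.106(34.9) = 56.322 + 3.6994 = 60.021 → 60.02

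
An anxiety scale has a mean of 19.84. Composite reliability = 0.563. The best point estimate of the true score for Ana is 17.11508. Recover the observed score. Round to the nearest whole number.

T̂ = ρX + (1 − ρ)μ  ⇒  X = (T̂ − (1 − ρ)μ) / ρ
X = (17.11508 − 0.437 × 19.84) / 0.563 = (17.11508 − 8.67008) / 0.563 = 8.44500 / 0.563 = 15.00

15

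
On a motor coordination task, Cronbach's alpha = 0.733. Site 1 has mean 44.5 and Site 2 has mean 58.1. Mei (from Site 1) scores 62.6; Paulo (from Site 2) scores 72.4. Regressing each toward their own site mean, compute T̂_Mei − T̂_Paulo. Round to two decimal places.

T̂_Mei = 0.733(62.6) + 0.267(44.5) = 57.7673
T̂_Paulo = 0.733(72.4) + 0.267(58.1) = 68.5819
Difference = 57.7673 − 68.5819 = -10.8146

-10.81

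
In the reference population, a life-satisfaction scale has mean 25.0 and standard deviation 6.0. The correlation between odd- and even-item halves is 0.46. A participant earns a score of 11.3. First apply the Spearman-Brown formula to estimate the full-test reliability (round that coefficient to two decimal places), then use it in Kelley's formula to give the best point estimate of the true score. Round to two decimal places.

Spearman-Brown: ρ = 2r/(1 + r) = 2(0.46)/(1 + 0.46) = 0.920/1.46 = 0.6301 → 0.63
T̂ = 0.63(11.3) + 0.37(25.0) = 7.119 + 9.250 = 16.369 → 16.37

16.37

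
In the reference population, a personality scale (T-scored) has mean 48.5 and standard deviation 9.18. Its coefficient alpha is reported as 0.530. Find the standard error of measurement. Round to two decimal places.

6.29

SEM = SD · √(1 − ρ) = 9.18 × √0.470 = 9.18 × 0.6856 = 6.293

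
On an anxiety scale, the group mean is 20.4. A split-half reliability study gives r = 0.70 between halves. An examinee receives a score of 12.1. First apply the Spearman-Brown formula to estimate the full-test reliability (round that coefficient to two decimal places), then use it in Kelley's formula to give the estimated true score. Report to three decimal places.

Spearman-Brown: ρ = 2r/(1 + r) = 2(0.70)/(1 + 0.70) = 1.400/1.70 = 0.8235 → 0.82
Kelley's formula gives T̂ = 0.82·12.1 + 0.18·20.4 = 9.922 + 3.672 = 13.5940.

13.594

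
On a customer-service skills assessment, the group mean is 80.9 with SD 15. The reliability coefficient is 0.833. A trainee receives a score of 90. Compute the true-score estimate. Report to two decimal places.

88.48

T̂ = ρX + (1 − ρ)μ
  = 0.833 × 90 + 0.167 × 80.9
  = 74.970 + 13.5103
  = 88.480
  ≈ 88.48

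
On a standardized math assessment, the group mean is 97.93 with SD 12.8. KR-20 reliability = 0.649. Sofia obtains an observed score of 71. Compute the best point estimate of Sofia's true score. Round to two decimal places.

T̂ = ρX + (1 − ρ)μ
  = 0.649 × 71 + 0.351 × 97.93
  = 46.079 + 34.37343
  = 80.452
  ≈ 80.45

80.45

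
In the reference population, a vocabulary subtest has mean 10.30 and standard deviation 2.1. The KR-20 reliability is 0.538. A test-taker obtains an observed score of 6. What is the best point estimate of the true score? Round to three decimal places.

T̂ = ρX + (1 − ρ)μ
  = 0.538 × 6 + 0.462 × 10.30
  = 3.228 + 4.75860
  = 7.9866
  ≈ 7.987

7.987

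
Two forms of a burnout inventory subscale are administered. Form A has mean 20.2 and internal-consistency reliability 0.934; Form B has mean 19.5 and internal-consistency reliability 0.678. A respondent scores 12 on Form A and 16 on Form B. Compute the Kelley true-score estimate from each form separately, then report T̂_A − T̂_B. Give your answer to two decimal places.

-4.59

T̂_A = 0.934(12) + 0.066(20.2) = 12.5412
T̂_B = 0.678(16) + 0.322(19.5) = 17.1270
T̂_A − T̂_B = -4.5858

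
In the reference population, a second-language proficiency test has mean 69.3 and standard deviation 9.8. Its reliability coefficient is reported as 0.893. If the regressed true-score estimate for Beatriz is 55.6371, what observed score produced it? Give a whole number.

54

T̂ = ρX + (1 − ρ)μ  ⇒  X = (T̂ − (1 − ρ)μ) / ρ
X = (55.6371 − 0.107 × 69.3) / 0.893 = (55.6371 − 7.4151) / 0.893 = 48.2220 / 0.893 = 54.00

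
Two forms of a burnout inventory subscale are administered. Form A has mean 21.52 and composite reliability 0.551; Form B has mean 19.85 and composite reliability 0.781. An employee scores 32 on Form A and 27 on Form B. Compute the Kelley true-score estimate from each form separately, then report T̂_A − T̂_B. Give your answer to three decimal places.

T̂_A = 0.551(32) + 0.449(21.52) = 27.29448
T̂_B = 0.781(27) + 0.219(19.85) = 25.43415
T̂_A − T̂_B = 1.86033

1.860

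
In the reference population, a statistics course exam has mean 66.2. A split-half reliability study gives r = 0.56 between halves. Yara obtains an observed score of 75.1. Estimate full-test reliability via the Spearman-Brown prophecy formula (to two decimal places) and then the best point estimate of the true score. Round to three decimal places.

Spearman-Brown: ρ = 2r/(1 + r) = 2(0.56)/(1 + 0.56) = 1.120/1.56 = 0.7179 → 0.72
T̂ = 0.72(75.1) + 0.28(66.2) = 54.072 + 18.536 = 72.6080 → 72.608

72.608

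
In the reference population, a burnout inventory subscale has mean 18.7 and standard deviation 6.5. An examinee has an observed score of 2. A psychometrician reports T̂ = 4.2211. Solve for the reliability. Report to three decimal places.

0.867

T̂ = ρX + (1 − ρ)μ  ⇒  T̂ − μ = ρ(X − μ)
ρ = (T̂ − μ)/(X − μ) = (4.2211 − 18.7) / (2 − 18.7) = -14.4789 / -16.7 = 0.86700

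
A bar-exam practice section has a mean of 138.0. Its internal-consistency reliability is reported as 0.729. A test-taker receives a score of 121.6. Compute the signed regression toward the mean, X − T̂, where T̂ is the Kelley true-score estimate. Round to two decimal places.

-4.44

T̂ = ρX + (1 − ρ)μ
  = 0.729 × 121.6 + 0.271 × 138.0
  = 88.6464 + 37.3980
  = 126.0444
  ≈ 126.044
X − T̂ = 121.6 − 126.044 = -4.444 → -4.44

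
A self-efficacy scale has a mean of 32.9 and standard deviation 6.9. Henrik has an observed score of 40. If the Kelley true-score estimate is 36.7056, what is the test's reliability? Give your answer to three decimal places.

T̂ = ρX + (1 − ρ)μ  ⇒  T̂ − μ = ρ(X − μ)
ρ = (T̂ − μ)/(X − μ) = (36.7056 − 32.9) / (40 − 32.9) = 3.8056 / 7.1 = 0.53600

0.536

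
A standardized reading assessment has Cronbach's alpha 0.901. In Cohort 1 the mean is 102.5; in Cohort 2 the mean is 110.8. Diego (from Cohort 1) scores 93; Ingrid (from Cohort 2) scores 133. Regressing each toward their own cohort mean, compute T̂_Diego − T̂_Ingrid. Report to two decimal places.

T̂_Diego = 0.901(93) + 0.099(102.5) = 93.9405
T̂_Ingrid = 0.901(133) + 0.099(110.8) = 130.8022
Difference = 93.9405 − 130.8022 = -36.8617

-36.86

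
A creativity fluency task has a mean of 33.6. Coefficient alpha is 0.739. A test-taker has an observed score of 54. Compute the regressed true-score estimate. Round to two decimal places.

Kelley's formula gives T̂ = 0.739·54 + 0.261·33.6 = 39.906 + 8.7696 = 48.676.

48.68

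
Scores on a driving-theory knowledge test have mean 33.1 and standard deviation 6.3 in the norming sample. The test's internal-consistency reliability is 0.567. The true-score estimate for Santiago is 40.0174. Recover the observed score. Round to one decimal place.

T̂ = ρX + (1 − ρ)μ  ⇒  X = (T̂ − (1 − ρ)μ) / ρ
X = (40.0174 − 0.433 × 33.1) / 0.567 = (40.0174 − 14.3323) / 0.567 = 25.6851 / 0.567 = 45.300

45.3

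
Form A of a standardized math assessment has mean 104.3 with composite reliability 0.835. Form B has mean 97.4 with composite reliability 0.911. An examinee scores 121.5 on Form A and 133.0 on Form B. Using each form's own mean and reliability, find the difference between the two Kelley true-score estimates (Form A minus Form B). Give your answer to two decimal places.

-11.17

T̂_A = 0.835(121.5) + 0.165(104.3) = 118.6620
T̂_B = 0.911(133.0) + 0.089(97.4) = 129.8316
T̂_A − T̂_B = -11.1696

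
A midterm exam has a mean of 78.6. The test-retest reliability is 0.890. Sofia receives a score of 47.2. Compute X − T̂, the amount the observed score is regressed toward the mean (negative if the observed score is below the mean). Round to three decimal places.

T̂ = ρX + (1 − ρ)μ
  = 0.890 × 47.2 + 0.110 × 78.6
  = 42.0080 + 8.6460
  = 50.65400
  ≈ 50.6540
X − T̂ = 47.2 − 50.6540 = -3.4540 → -3.454

-3.454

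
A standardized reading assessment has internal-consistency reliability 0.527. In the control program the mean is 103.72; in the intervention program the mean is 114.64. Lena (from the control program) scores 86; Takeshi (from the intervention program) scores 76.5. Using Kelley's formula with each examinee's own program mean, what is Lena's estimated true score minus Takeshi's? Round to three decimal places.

T̂_Lena = 0.527(86) + 0.473(103.72) = 94.38156
T̂_Takeshi = 0.527(76.5) + 0.473(114.64) = 94.54022
Difference = 94.38156 − 94.54022 = -0.15866

-0.159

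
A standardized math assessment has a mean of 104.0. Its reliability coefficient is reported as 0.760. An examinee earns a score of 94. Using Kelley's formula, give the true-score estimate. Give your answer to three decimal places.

96.400

T̂ = 0.760(94) + 0.240(104.0) = 71.440 + 24.9600 = 96.4000 → 96.400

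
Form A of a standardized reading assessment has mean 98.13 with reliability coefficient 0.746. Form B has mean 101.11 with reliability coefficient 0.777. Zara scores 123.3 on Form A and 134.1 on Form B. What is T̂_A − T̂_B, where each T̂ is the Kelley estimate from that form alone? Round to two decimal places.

-9.84

T̂_A = 0.746(123.3) + 0.254(98.13) = 116.9068
T̂_B = 0.777(134.1) + 0.223(101.11) = 126.7432
T̂_A − T̂_B = -9.8364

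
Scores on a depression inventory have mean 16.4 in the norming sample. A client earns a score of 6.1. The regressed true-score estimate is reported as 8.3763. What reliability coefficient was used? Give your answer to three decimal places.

T̂ = ρX + (1 − ρ)μ  ⇒  T̂ − μ = ρ(X − μ)
ρ = (T̂ − μ)/(X − μ) = (8.3763 − 16.4) / (6.1 − 16.4) = -8.0237 / -10.3 = 0.77900

0.779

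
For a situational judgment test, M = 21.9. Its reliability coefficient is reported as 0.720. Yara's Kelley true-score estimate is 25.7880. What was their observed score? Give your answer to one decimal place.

T̂ = ρX + (1 − ρ)μ  ⇒  X = (T̂ − (1 − ρ)μ) / ρ
X = (25.7880 − 0.280 × 21.9) / 0.720 = (25.7880 − 6.1320) / 0.720 = 19.6560 / 0.720 = 27.300

27.3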